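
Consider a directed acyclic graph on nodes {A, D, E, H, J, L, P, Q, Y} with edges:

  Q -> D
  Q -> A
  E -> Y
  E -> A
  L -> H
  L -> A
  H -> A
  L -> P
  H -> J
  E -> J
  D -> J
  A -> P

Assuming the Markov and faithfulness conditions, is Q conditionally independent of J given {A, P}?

We examine all 5 paths between Q and J:
Path 1: Q → A ← E → J
  A is a collider and A is conditioned on, which opens it; E is a fork and E is not conditioned on — no node blocks this path, so it is active.
Path 2: Q → A ← H → J
  A is a collider and A is conditioned on, which opens it; H is a fork and H is not conditioned on — no node blocks this path, so it is active.
Path 3: Q → A → P ← L → H → J
  A is a chain here and A is conditioned on, so the path is blocked at A.
Path 4: Q → A ← L → H → J
  A is a collider and A is conditioned on, which opens it; L is a fork and L is not conditioned on; H is a chain and H is not conditioned on — no node blocks this path, so it is active.
Path 5: Q → D → J
  D is a chain and D is not conditioned on — no node blocks this path, so it is active.
At least one path is unblocked, so d-separation fails.

No — Q and J are not d-separated given {A, P}.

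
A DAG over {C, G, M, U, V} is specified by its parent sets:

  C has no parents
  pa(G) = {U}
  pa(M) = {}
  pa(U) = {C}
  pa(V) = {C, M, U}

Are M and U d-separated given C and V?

No

Enumerating the 2 paths from M to U and testing each for blocking by {C, V}:
  1. M → V ← U — V:collider[open] ⇒ active
  2. M → V ← C → U — V:collider[open]; C:fork[blocks] ⇒ blocked
Since the path M → V ← U is active, M and U are not d-separated given {C, V}.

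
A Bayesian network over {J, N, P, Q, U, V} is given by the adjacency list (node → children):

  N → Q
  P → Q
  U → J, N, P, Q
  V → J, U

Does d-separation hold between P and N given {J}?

No — P and N are not d-separated given {J}.

Enumerating the 4 paths from P to N and testing each for blocking by {J}:
  1. P ← U → Q ← N — U:fork[open]; Q:collider[blocks] ⇒ blocked
  2. P ← U → N — U:fork[open] ⇒ active
  3. P → Q ← U → N — Q:collider[blocks]; U:fork[open] ⇒ blocked
  4. P → Q ← N — Q:collider[blocks] ⇒ blocked
At least one path is unblocked, so d-separation fails.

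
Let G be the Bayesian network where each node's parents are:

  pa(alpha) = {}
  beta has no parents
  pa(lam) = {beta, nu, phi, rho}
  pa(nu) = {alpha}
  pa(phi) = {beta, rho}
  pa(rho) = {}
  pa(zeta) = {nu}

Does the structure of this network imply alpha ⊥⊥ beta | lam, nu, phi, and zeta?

We examine all 3 paths between alpha and beta:
  1. alpha → nu → lam ← phi ← beta — nu:chain[blocks]; lam:collider[open]; phi:chain[blocks] ⇒ blocked
  2. alpha → nu → lam ← beta — nu:chain[blocks]; lam:collider[open] ⇒ blocked
  3. alpha → nu → lam ← rho → phi ← beta — nu:chain[blocks]; lam:collider[open]; rho:fork[open]; phi:collider[open] ⇒ blocked
Since every path is blocked, d-separation holds.

Yes — alpha and beta are d-separated given {lam, nu, phi, zeta}.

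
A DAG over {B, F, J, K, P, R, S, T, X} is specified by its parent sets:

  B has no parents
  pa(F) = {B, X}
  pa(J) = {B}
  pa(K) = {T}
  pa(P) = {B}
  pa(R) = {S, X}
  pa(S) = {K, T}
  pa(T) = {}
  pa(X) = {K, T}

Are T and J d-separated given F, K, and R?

No — T and J are not d-separated given {F, K, R}.

5 paths connect T and J; each must be blocked for d-separation to hold:
  1. T → K → S → R ← X → F ← B → J — K:chain[blocks]; S:chain[open]; R:collider[open]; X:fork[open]; F:collider[open]; B:fork[open] ⇒ blocked
  2. T → K → X → F ← B → J — K:chain[blocks]; X:chain[open]; F:collider[open]; B:fork[open] ⇒ blocked
  3. T → S ← K → X → F ← B → J — S:collider[open]; K:fork[blocks]; X:chain[open]; F:collider[open]; B:fork[open] ⇒ blocked
  4. T → S → R ← X → F ← B → J — S:chain[open]; R:collider[open]; X:fork[open]; F:collider[open]; B:fork[open] ⇒ active
  5. T → X → F ← B → J — X:chain[open]; F:collider[open]; B:fork[open] ⇒ active
At least one path is unblocked, so d-separation fails.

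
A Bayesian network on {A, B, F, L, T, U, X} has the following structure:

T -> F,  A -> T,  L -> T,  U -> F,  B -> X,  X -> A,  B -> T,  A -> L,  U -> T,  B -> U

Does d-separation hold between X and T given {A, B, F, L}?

Yes

5 paths connect X and T; each must be blocked for d-separation to hold:
Path 1: X ← B → T
  B is a fork here and B is conditioned on, so the path is blocked at B.
Path 2: X ← B → U → T
  B is a fork here and B is conditioned on, so the path is blocked at B.
Path 3: X ← B → U → F ← T
  B is a fork here and B is conditioned on, so the path is blocked at B.
Path 4: X → A → T
  A is a chain here and A is conditioned on, so the path is blocked at A.
Path 5: X → A → L → T
  A is a chain here and A is conditioned on, so the path is blocked at A.
All paths are blocked; X ⊥ T | {A, B, F, L} holds.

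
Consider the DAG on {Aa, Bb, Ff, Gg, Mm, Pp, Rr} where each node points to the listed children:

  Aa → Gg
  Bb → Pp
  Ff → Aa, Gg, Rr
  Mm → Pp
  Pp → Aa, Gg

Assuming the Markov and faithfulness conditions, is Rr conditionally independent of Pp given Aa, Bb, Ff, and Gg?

Yes

4 paths connect Rr and Pp; each must be blocked for d-separation to hold:
Path 1: Rr ← Ff → Gg ← Pp
  Ff is a fork here and Ff is conditioned on, so the path is blocked at Ff.
Path 2: Rr ← Ff → Gg ← Aa ← Pp
  Ff is a fork here and Ff is conditioned on, so the path is blocked at Ff.
Path 3: Rr ← Ff → Aa → Gg ← Pp
  Ff is a fork here and Ff is conditioned on, so the path is blocked at Ff.
Path 4: Rr ← Ff → Aa ← Pp
  Ff is a fork here and Ff is conditioned on, so the path is blocked at Ff.
Every path is blocked, so Rr and Pp are d-separated given {Aa, Bb, Ff, Gg}.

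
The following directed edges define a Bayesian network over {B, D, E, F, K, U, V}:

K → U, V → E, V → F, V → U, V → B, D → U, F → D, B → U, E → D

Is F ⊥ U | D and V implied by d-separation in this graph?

6 paths connect F and U; each must be blocked for d-separation to hold:
Path 1: F → D → U
  D is a chain here and D is conditioned on, so the path is blocked at D.
Path 2: F → D ← E ← V → B → U
  V is a fork here and V is conditioned on, so the path is blocked at V.
Path 3: F → D ← E ← V → U
  V is a fork here and V is conditioned on, so the path is blocked at V.
Path 4: F ← V → B → U
  V is a fork here and V is conditioned on, so the path is blocked at V.
Path 5: F ← V → U
  V is a fork here and V is conditioned on, so the path is blocked at V.
Path 6: F ← V → E → D → U
  V is a fork here and V is conditioned on, so the path is blocked at V.
Every path is blocked, so F and U are d-separated given {D, V}.

Yes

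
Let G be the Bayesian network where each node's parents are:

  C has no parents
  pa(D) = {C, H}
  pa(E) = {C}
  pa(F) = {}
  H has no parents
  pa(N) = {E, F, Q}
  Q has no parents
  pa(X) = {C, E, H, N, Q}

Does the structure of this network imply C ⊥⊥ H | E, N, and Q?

We examine all 5 paths between C and H:
Path 1: C → X ← H
  X is a collider here and neither X nor any of its descendants is conditioned on, so the collider stays closed — the path is blocked at X.
Path 2: C → D ← H
  D is a collider here and neither D nor any of its descendants is conditioned on, so the collider stays closed — the path is blocked at D.
Path 3: C → E → N ← Q → X ← H
  E is a chain here and E is conditioned on, so the path is blocked at E.
Path 4: C → E → N → X ← H
  E is a chain here and E is conditioned on, so the path is blocked at E.
Path 5: C → E → X ← H
  E is a chain here and E is conditioned on, so the path is blocked at E.
Every path is blocked, so C and H are d-separated given {E, N, Q}.

Yes — C and H are d-separated given {E, N, Q}.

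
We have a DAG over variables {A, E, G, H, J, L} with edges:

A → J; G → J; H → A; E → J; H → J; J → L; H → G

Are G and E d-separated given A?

3 paths connect G and E; each must be blocked for d-separation to hold:
  1. G ← H → J ← E — H:fork[open]; J:collider[blocks] ⇒ blocked
  2. G ← H → A → J ← E — H:fork[open]; A:chain[blocks]; J:collider[blocks] ⇒ blocked
  3. G → J ← E — J:collider[blocks] ⇒ blocked
Every path is blocked, so G and E are d-separated given {A}.

Yes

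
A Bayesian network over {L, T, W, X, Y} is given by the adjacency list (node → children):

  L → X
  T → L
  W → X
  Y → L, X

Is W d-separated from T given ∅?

Enumerating the 2 paths from W to T and testing each for blocking by ∅:
Path 1: W → X ← Y → L ← T
  X is a collider here and neither X nor any of its descendants is conditioned on, so the collider stays closed — the path is blocked at X.
Path 2: W → X ← L ← T
  X is a collider here and neither X nor any of its descendants is conditioned on, so the collider stays closed — the path is blocked at X.
Every path is blocked, so W and T are d-separated given ∅.

Yes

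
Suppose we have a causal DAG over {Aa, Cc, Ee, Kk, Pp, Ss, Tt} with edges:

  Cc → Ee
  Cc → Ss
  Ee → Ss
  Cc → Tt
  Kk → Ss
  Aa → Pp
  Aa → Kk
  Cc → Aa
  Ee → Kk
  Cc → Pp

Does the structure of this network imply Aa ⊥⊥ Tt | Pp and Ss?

No

We examine all 6 paths between Aa and Tt:
  1. Aa → Kk ← Ee ← Cc → Tt — Kk:collider[open]; Ee:chain[open]; Cc:fork[open] ⇒ active
  2. Aa → Kk ← Ee → Ss ← Cc → Tt — Kk:collider[open]; Ee:fork[open]; Ss:collider[open]; Cc:fork[open] ⇒ active
  3. Aa → Kk → Ss ← Ee ← Cc → Tt — Kk:chain[open]; Ss:collider[open]; Ee:chain[open]; Cc:fork[open] ⇒ active
  4. Aa → Kk → Ss ← Cc → Tt — Kk:chain[open]; Ss:collider[open]; Cc:fork[open] ⇒ active
  5. Aa → Pp ← Cc → Tt — Pp:collider[open]; Cc:fork[open] ⇒ active
  6. Aa ← Cc → Tt — Cc:fork[open] ⇒ active
At least one path is unblocked, so d-separation fails.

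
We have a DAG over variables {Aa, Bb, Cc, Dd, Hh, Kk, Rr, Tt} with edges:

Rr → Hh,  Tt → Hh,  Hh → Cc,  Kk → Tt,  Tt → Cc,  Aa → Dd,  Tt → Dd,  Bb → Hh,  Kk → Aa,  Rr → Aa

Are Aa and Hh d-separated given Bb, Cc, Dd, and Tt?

No

Enumerating the 5 paths from Aa to Hh and testing each for blocking by {Bb, Cc, Dd, Tt}:
Path 1: Aa ← Rr → Hh
  Rr is a fork and Rr is not conditioned on — no node blocks this path, so it is active.
Path 2: Aa → Dd ← Tt → Cc ← Hh
  Tt is a fork here and Tt is conditioned on, so the path is blocked at Tt.
Path 3: Aa → Dd ← Tt → Hh
  Tt is a fork here and Tt is conditioned on, so the path is blocked at Tt.
Path 4: Aa ← Kk → Tt → Cc ← Hh
  Tt is a chain here and Tt is conditioned on, so the path is blocked at Tt.
Path 5: Aa ← Kk → Tt → Hh
  Tt is a chain here and Tt is conditioned on, so the path is blocked at Tt.
Because an active path exists, Aa and Hh are not d-separated.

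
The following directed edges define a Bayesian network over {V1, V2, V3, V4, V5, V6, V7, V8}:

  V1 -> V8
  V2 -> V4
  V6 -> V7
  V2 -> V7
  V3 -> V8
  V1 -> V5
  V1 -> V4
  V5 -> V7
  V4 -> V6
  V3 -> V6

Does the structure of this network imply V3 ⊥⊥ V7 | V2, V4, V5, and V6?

We examine all 6 paths between V3 and V7:
Path 1: V3 → V6 ← V4 ← V1 → V5 → V7
  V4 is a chain here and V4 is conditioned on, so the path is blocked at V4.
Path 2: V3 → V6 ← V4 ← V2 → V7
  V4 is a chain here and V4 is conditioned on, so the path is blocked at V4.
Path 3: V3 → V6 → V7
  V6 is a chain here and V6 is conditioned on, so the path is blocked at V6.
Path 4: V3 → V8 ← V1 → V4 → V6 → V7
  V8 is a collider here and neither V8 nor any of its descendants is conditioned on, so the collider stays closed — the path is blocked at V8.
Path 5: V3 → V8 ← V1 → V4 ← V2 → V7
  V8 is a collider here and neither V8 nor any of its descendants is conditioned on, so the collider stays closed — the path is blocked at V8.
Path 6: V3 → V8 ← V1 → V5 → V7
  V8 is a collider here and neither V8 nor any of its descendants is conditioned on, so the collider stays closed — the path is blocked at V8.
Since every path is blocked, d-separation holds.

Yes — V3 and V7 are d-separated given {V2, V4, V5, V6}.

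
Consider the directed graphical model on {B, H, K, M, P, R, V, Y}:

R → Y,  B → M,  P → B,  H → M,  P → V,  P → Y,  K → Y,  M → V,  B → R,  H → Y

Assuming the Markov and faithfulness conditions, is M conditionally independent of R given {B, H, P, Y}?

We examine all 6 paths between M and R:
Path 1: M ← H → Y ← R
  H is a fork here and H is conditioned on, so the path is blocked at H.
Path 2: M ← H → Y ← P → B → R
  H is a fork here and H is conditioned on, so the path is blocked at H.
Path 3: M → V ← P → B → R
  V is a collider here and neither V nor any of its descendants is conditioned on, so the collider stays closed — the path is blocked at V.
Path 4: M → V ← P → Y ← R
  V is a collider here and neither V nor any of its descendants is conditioned on, so the collider stays closed — the path is blocked at V.
Path 5: M ← B → R
  B is a fork here and B is conditioned on, so the path is blocked at B.
Path 6: M ← B ← P → Y ← R
  B is a chain here and B is conditioned on, so the path is blocked at B.
Since every path is blocked, d-separation holds.

Yes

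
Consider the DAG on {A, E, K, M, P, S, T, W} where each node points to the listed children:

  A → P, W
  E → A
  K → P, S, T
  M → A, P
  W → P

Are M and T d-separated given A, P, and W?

We examine all 3 paths between M and T:
Path 1: M → P ← K → T
  P is a collider and P is conditioned on, which opens it; K is a fork and K is not conditioned on — no node blocks this path, so it is active.
Path 2: M → A → P ← K → T
  A is a chain here and A is conditioned on, so the path is blocked at A.
Path 3: M → A → W → P ← K → T
  A is a chain here and A is conditioned on, so the path is blocked at A.
Because an active path exists, M and T are not d-separated.

No — M and T are not d-separated given {A, P, W}.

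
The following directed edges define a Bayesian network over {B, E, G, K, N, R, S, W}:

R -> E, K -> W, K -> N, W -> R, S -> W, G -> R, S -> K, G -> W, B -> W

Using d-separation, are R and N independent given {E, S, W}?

There are 4 undirected paths between R and N; checking each against the conditioning set {E, S, W}:
Path 1: R ← G → W ← K → N
  G is a fork and G is not conditioned on; W is a collider and W is conditioned on, which opens it; K is a fork and K is not conditioned on — no node blocks this path, so it is active.
Path 2: R ← G → W ← S → K → N
  S is a fork here and S is conditioned on, so the path is blocked at S.
Path 3: R ← W ← K → N
  W is a chain here and W is conditioned on, so the path is blocked at W.
Path 4: R ← W ← S → K → N
  W is a chain here and W is conditioned on, so the path is blocked at W.
Since the path R ← G → W ← K → N is active, R and N are not d-separated given {E, S, W}.

No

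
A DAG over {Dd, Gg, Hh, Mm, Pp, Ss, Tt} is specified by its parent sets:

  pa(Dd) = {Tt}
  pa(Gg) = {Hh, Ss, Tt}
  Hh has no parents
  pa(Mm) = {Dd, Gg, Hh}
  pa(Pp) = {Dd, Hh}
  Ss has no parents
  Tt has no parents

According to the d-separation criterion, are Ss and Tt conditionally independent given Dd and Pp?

Enumerating the 5 paths from Ss to Tt and testing each for blocking by {Dd, Pp}:
  1. Ss → Gg → Mm ← Dd ← Tt — Gg:chain[open]; Mm:collider[blocks]; Dd:chain[blocks] ⇒ blocked
  2. Ss → Gg → Mm ← Hh → Pp ← Dd ← Tt — Gg:chain[open]; Mm:collider[blocks]; Hh:fork[open]; Pp:collider[open]; Dd:chain[blocks] ⇒ blocked
  3. Ss → Gg ← Hh → Mm ← Dd ← Tt — Gg:collider[blocks]; Hh:fork[open]; Mm:collider[blocks]; Dd:chain[blocks] ⇒ blocked
  4. Ss → Gg ← Hh → Pp ← Dd ← Tt — Gg:collider[blocks]; Hh:fork[open]; Pp:collider[open]; Dd:chain[blocks] ⇒ blocked
  5. Ss → Gg ← Tt — Gg:collider[blocks] ⇒ blocked
Every path is blocked, so Ss and Tt are d-separated given {Dd, Pp}.

Yes — Ss and Tt are d-separated given {Dd, Pp}.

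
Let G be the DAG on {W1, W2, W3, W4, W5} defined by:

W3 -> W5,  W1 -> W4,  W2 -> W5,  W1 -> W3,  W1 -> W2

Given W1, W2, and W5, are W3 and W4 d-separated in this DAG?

Yes — W3 and W4 are d-separated given {W1, W2, W5}.

2 paths connect W3 and W4; each must be blocked for d-separation to hold:
Path 1: W3 ← W1 → W4
  W1 is a fork here and W1 is conditioned on, so the path is blocked at W1.
Path 2: W3 → W5 ← W2 ← W1 → W4
  W2 is a chain here and W2 is conditioned on, so the path is blocked at W2.
Every path is blocked, so W3 and W4 are d-separated given {W1, W2, W5}.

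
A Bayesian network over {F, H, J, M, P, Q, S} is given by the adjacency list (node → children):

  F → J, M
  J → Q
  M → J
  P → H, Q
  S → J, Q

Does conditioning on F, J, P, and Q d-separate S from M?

No

4 paths connect S and M; each must be blocked for d-separation to hold:
  1. S → J ← M — J:collider[open] ⇒ active
  2. S → J ← F → M — J:collider[open]; F:fork[blocks] ⇒ blocked
  3. S → Q ← J ← M — Q:collider[open]; J:chain[blocks] ⇒ blocked
  4. S → Q ← J ← F → M — Q:collider[open]; J:chain[blocks]; F:fork[blocks] ⇒ blocked
At least one path is unblocked, so d-separation fails.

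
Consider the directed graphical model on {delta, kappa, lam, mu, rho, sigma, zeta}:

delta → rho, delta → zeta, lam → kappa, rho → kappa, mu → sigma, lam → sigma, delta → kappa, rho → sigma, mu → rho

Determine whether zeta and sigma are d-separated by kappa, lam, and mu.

6 paths connect zeta and sigma; each must be blocked for d-separation to hold:
  1. zeta ← delta → kappa ← lam → sigma — delta:fork[open]; kappa:collider[open]; lam:fork[blocks] ⇒ blocked
  2. zeta ← delta → kappa ← rho ← mu → sigma — delta:fork[open]; kappa:collider[open]; rho:chain[open]; mu:fork[blocks] ⇒ blocked
  3. zeta ← delta → kappa ← rho → sigma — delta:fork[open]; kappa:collider[open]; rho:fork[open] ⇒ active
  4. zeta ← delta → rho → kappa ← lam → sigma — delta:fork[open]; rho:chain[open]; kappa:collider[open]; lam:fork[blocks] ⇒ blocked
  5. zeta ← delta → rho ← mu → sigma — delta:fork[open]; rho:collider[open]; mu:fork[blocks] ⇒ blocked
  6. zeta ← delta → rho → sigma — delta:fork[open]; rho:chain[open] ⇒ active
At least one path is unblocked, so d-separation fails.

No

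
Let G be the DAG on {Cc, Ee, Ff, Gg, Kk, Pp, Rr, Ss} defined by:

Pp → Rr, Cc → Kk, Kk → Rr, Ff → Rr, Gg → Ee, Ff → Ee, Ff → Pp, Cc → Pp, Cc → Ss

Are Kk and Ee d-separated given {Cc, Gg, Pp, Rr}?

No

4 paths connect Kk and Ee; each must be blocked for d-separation to hold:
Path 1: Kk ← Cc → Pp ← Ff → Ee
  Cc is a fork here and Cc is conditioned on, so the path is blocked at Cc.
Path 2: Kk ← Cc → Pp → Rr ← Ff → Ee
  Cc is a fork here and Cc is conditioned on, so the path is blocked at Cc.
Path 3: Kk → Rr ← Pp ← Ff → Ee
  Pp is a chain here and Pp is conditioned on, so the path is blocked at Pp.
Path 4: Kk → Rr ← Ff → Ee
  Rr is a collider and Rr is conditioned on, which opens it; Ff is a fork and Ff is not conditioned on — no node blocks this path, so it is active.
Since the path Kk → Rr ← Ff → Ee is active, Kk and Ee are not d-separated given {Cc, Gg, Pp, Rr}.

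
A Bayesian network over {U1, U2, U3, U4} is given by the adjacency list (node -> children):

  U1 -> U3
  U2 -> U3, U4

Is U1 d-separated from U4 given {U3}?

Only one path connects U1 and U4:
  1. U1 → U3 ← U2 → U4 — U3:collider[open]; U2:fork[open] ⇒ active
Since the path U1 → U3 ← U2 → U4 is active, U1 and U4 are not d-separated given {U3}.

No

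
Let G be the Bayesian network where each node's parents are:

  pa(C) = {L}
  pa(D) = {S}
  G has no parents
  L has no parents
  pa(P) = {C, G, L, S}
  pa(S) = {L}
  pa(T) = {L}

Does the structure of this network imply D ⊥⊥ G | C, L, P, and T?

No

3 paths connect D and G; each must be blocked for d-separation to hold:
Path 1: D ← S ← L → P ← G
  L is a fork here and L is conditioned on, so the path is blocked at L.
Path 2: D ← S ← L → C → P ← G
  L is a fork here and L is conditioned on, so the path is blocked at L.
Path 3: D ← S → P ← G
  S is a fork and S is not conditioned on; P is a collider and P is conditioned on, which opens it — no node blocks this path, so it is active.
At least one path is unblocked, so d-separation fails.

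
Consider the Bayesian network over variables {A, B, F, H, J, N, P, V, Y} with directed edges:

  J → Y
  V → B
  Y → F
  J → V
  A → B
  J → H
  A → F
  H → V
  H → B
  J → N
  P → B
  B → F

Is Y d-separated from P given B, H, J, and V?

There are 6 undirected paths between Y and P; checking each against the conditioning set {B, H, J, V}:
  1. Y ← J → V ← H → B ← P — J:fork[blocks]; V:collider[open]; H:fork[blocks]; B:collider[open] ⇒ blocked
  2. Y ← J → V → B ← P — J:fork[blocks]; V:chain[blocks]; B:collider[open] ⇒ blocked
  3. Y ← J → H → V → B ← P — J:fork[blocks]; H:chain[blocks]; V:chain[blocks]; B:collider[open] ⇒ blocked
  4. Y ← J → H → B ← P — J:fork[blocks]; H:chain[blocks]; B:collider[open] ⇒ blocked
  5. Y → F ← A → B ← P — F:collider[blocks]; A:fork[open]; B:collider[open] ⇒ blocked
  6. Y → F ← B ← P — F:collider[blocks]; B:chain[blocks] ⇒ blocked
Every path is blocked, so Y and P are d-separated given {B, H, J, V}.

Yes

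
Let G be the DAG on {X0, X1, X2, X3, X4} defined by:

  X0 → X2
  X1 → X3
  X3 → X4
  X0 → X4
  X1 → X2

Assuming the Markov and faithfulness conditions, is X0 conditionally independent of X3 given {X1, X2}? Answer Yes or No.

Yes — X0 and X3 are d-separated given {X1, X2}.

We examine all 2 paths between X0 and X3:
Path 1: X0 → X4 ← X3
  X4 is a collider here and neither X4 nor any of its descendants is conditioned on, so the collider stays closed — the path is blocked at X4.
Path 2: X0 → X2 ← X1 → X3
  X1 is a fork here and X1 is conditioned on, so the path is blocked at X1.
Every path is blocked, so X0 and X3 are d-separated given {X1, X2}.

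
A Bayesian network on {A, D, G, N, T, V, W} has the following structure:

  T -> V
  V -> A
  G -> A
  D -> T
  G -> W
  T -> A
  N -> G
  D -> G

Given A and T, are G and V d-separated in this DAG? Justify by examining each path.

No

4 paths connect G and V; each must be blocked for d-separation to hold:
  1. G ← D → T → V — D:fork[open]; T:chain[blocks] ⇒ blocked
  2. G ← D → T → A ← V — D:fork[open]; T:chain[blocks]; A:collider[open] ⇒ blocked
  3. G → A ← V — A:collider[open] ⇒ active
  4. G → A ← T → V — A:collider[open]; T:fork[blocks] ⇒ blocked
At least one path is unblocked, so d-separation fails.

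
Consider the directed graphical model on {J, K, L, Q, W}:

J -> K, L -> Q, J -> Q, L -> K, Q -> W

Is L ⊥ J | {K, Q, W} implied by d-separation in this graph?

Enumerating the 2 paths from L to J and testing each for blocking by {K, Q, W}:
Path 1: L → Q ← J
  Q is a collider and Q is conditioned on, which opens it — no node blocks this path, so it is active.
Path 2: L → K ← J
  K is a collider and K is conditioned on, which opens it — no node blocks this path, so it is active.
Since the path L → Q ← J is active, L and J are not d-separated given {K, Q, W}.

No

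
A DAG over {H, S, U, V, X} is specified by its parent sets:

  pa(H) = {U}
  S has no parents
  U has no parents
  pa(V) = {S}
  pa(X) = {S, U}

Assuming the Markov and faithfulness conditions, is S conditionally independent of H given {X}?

There is one path between S and H:
Path 1: S → X ← U → H
  X is a collider and X is conditioned on, which opens it; U is a fork and U is not conditioned on — no node blocks this path, so it is active.
Because an active path exists, S and H are not d-separated.

No — S and H are not d-separated given {X}.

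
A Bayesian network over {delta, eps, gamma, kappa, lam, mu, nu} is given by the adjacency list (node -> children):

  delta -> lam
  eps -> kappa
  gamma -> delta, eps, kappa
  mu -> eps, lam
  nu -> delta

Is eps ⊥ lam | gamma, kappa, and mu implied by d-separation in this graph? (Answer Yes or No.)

Yes

3 paths connect eps and lam; each must be blocked for d-separation to hold:
  1. eps ← mu → lam — mu:fork[blocks] ⇒ blocked
  2. eps ← gamma → delta → lam — gamma:fork[blocks]; delta:chain[open] ⇒ blocked
  3. eps → kappa ← gamma → delta → lam — kappa:collider[open]; gamma:fork[blocks]; delta:chain[open] ⇒ blocked
All paths are blocked; eps ⊥ lam | {gamma, kappa, mu} holds.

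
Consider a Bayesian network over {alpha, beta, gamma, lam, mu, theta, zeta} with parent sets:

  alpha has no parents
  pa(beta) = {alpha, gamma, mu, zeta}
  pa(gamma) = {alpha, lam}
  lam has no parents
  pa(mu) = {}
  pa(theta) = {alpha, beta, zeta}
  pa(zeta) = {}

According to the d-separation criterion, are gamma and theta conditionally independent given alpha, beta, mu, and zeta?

Yes

Enumerating the 6 paths from gamma to theta and testing each for blocking by {alpha, beta, mu, zeta}:
  1. gamma ← alpha → theta — alpha:fork[blocks] ⇒ blocked
  2. gamma ← alpha → beta → theta — alpha:fork[blocks]; beta:chain[blocks] ⇒ blocked
  3. gamma ← alpha → beta ← zeta → theta — alpha:fork[blocks]; beta:collider[open]; zeta:fork[blocks] ⇒ blocked
  4. gamma → beta → theta — beta:chain[blocks] ⇒ blocked
  5. gamma → beta ← alpha → theta — beta:collider[open]; alpha:fork[blocks] ⇒ blocked
  6. gamma → beta ← zeta → theta — beta:collider[open]; zeta:fork[blocks] ⇒ blocked
Every path is blocked, so gamma and theta are d-separated given {alpha, beta, mu, zeta}.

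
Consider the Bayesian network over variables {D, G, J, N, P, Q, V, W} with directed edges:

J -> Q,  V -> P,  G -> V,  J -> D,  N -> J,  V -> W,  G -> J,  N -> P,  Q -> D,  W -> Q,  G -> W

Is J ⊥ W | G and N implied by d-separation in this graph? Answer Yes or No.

6 paths connect J and W; each must be blocked for d-separation to hold:
Path 1: J → Q ← W
  Q is a collider here and neither Q nor any of its descendants is conditioned on, so the collider stays closed — the path is blocked at Q.
Path 2: J ← G → W
  G is a fork here and G is conditioned on, so the path is blocked at G.
Path 3: J ← G → V → W
  G is a fork here and G is conditioned on, so the path is blocked at G.
Path 4: J ← N → P ← V ← G → W
  N is a fork here and N is conditioned on, so the path is blocked at N.
Path 5: J ← N → P ← V → W
  N is a fork here and N is conditioned on, so the path is blocked at N.
Path 6: J → D ← Q ← W
  D is a collider here and neither D nor any of its descendants is conditioned on, so the collider stays closed — the path is blocked at D.
Every path is blocked, so J and W are d-separated given {G, N}.

Yes — J and W are d-separated given {G, N}.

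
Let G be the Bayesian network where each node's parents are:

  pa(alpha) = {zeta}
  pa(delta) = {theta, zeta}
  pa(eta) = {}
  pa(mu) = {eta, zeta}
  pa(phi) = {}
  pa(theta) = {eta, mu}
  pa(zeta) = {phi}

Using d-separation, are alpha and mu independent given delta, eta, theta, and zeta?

Enumerating the 3 paths from alpha to mu and testing each for blocking by {delta, eta, theta, zeta}:
Path 1: alpha ← zeta → delta ← theta ← mu
  zeta is a fork here and zeta is conditioned on, so the path is blocked at zeta.
Path 2: alpha ← zeta → delta ← theta ← eta → mu
  zeta is a fork here and zeta is conditioned on, so the path is blocked at zeta.
Path 3: alpha ← zeta → mu
  zeta is a fork here and zeta is conditioned on, so the path is blocked at zeta.
All paths are blocked; alpha ⊥ mu | {delta, eta, theta, zeta} holds.

Yes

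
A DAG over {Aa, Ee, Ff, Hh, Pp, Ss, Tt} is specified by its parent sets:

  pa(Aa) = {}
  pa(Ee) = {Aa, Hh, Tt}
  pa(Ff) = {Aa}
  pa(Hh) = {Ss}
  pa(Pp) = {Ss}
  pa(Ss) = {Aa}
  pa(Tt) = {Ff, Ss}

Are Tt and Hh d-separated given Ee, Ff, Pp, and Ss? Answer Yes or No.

No

We examine all 6 paths between Tt and Hh:
Path 1: Tt ← Ss ← Aa → Ee ← Hh
  Ss is a chain here and Ss is conditioned on, so the path is blocked at Ss.
Path 2: Tt ← Ss → Hh
  Ss is a fork here and Ss is conditioned on, so the path is blocked at Ss.
Path 3: Tt → Ee ← Aa → Ss → Hh
  Ss is a chain here and Ss is conditioned on, so the path is blocked at Ss.
Path 4: Tt → Ee ← Hh
  Ee is a collider and Ee is conditioned on, which opens it — no node blocks this path, so it is active.
Path 5: Tt ← Ff ← Aa → Ss → Hh
  Ff is a chain here and Ff is conditioned on, so the path is blocked at Ff.
Path 6: Tt ← Ff ← Aa → Ee ← Hh
  Ff is a chain here and Ff is conditioned on, so the path is blocked at Ff.
Because an active path exists, Tt and Hh are not d-separated.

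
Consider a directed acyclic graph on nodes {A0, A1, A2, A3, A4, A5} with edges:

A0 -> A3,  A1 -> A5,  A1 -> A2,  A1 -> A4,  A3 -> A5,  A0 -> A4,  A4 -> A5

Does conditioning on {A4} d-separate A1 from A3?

There are 4 undirected paths between A1 and A3; checking each against the conditioning set {A4}:
Path 1: A1 → A4 ← A0 → A3
  A4 is a collider and A4 is conditioned on, which opens it; A0 is a fork and A0 is not conditioned on — no node blocks this path, so it is active.
Path 2: A1 → A4 → A5 ← A3
  A4 is a chain here and A4 is conditioned on, so the path is blocked at A4.
Path 3: A1 → A5 ← A4 ← A0 → A3
  A5 is a collider here and neither A5 nor any of its descendants is conditioned on, so the collider stays closed — the path is blocked at A5.
Path 4: A1 → A5 ← A3
  A5 is a collider here and neither A5 nor any of its descendants is conditioned on, so the collider stays closed — the path is blocked at A5.
Because an active path exists, A1 and A3 are not d-separated.

No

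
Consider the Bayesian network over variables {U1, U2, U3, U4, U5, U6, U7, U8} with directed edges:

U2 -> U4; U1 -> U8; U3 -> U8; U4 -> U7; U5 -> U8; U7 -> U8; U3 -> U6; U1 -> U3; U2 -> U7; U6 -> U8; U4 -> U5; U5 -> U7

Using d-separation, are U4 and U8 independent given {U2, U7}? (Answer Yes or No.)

There are 6 undirected paths between U4 and U8; checking each against the conditioning set {U2, U7}:
Path 1: U4 → U5 → U7 → U8
  U7 is a chain here and U7 is conditioned on, so the path is blocked at U7.
Path 2: U4 → U5 → U8
  U5 is a chain and U5 is not conditioned on — no node blocks this path, so it is active.
Path 3: U4 → U7 ← U5 → U8
  U7 is a collider and U7 is conditioned on, which opens it; U5 is a fork and U5 is not conditioned on — no node blocks this path, so it is active.
Path 4: U4 → U7 → U8
  U7 is a chain here and U7 is conditioned on, so the path is blocked at U7.
Path 5: U4 ← U2 → U7 ← U5 → U8
  U2 is a fork here and U2 is conditioned on, so the path is blocked at U2.
Path 6: U4 ← U2 → U7 → U8
  U2 is a fork here and U2 is conditioned on, so the path is blocked at U2.
At least one path is unblocked, so d-separation fails.

No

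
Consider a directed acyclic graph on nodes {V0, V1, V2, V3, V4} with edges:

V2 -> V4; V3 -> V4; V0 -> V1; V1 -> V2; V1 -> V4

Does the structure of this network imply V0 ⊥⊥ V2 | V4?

2 paths connect V0 and V2; each must be blocked for d-separation to hold:
Path 1: V0 → V1 → V4 ← V2
  V1 is a chain and V1 is not conditioned on; V4 is a collider and V4 is conditioned on, which opens it — no node blocks this path, so it is active.
Path 2: V0 → V1 → V2
  V1 is a chain and V1 is not conditioned on — no node blocks this path, so it is active.
Because an active path exists, V0 and V2 are not d-separated.

No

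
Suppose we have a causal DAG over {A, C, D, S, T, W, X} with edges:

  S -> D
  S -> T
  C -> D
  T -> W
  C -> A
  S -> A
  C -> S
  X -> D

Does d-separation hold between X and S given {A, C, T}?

Enumerating the 3 paths from X to S and testing each for blocking by {A, C, T}:
  1. X → D ← C → A ← S — D:collider[blocks]; C:fork[blocks]; A:collider[open] ⇒ blocked
  2. X → D ← C → S — D:collider[blocks]; C:fork[blocks] ⇒ blocked
  3. X → D ← S — D:collider[blocks] ⇒ blocked
All paths are blocked; X ⊥ S | {A, C, T} holds.

Yes — X and S are d-separated given {A, C, T}.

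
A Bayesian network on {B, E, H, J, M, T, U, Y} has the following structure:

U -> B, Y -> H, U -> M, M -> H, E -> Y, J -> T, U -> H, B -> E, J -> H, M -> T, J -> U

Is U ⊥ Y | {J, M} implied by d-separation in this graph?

There are 6 undirected paths between U and Y; checking each against the conditioning set {J, M}:
Path 1: U ← J → T ← M → H ← Y
  J is a fork here and J is conditioned on, so the path is blocked at J.
Path 2: U ← J → H ← Y
  J is a fork here and J is conditioned on, so the path is blocked at J.
Path 3: U → B → E → Y
  B is a chain and B is not conditioned on; E is a chain and E is not conditioned on — no node blocks this path, so it is active.
Path 4: U → M → T ← J → H ← Y
  M is a chain here and M is conditioned on, so the path is blocked at M.
Path 5: U → M → H ← Y
  M is a chain here and M is conditioned on, so the path is blocked at M.
Path 6: U → H ← Y
  H is a collider here and neither H nor any of its descendants is conditioned on, so the collider stays closed — the path is blocked at H.
At least one path is unblocked, so d-separation fails.

No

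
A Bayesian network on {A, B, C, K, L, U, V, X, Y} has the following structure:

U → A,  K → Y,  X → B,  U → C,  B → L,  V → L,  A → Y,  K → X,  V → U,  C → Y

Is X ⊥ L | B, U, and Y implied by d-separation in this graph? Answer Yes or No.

Yes — X and L are d-separated given {B, U, Y}.

Enumerating the 3 paths from X to L and testing each for blocking by {B, U, Y}:
Path 1: X ← K → Y ← A ← U ← V → L
  U is a chain here and U is conditioned on, so the path is blocked at U.
Path 2: X ← K → Y ← C ← U ← V → L
  U is a chain here and U is conditioned on, so the path is blocked at U.
Path 3: X → B → L
  B is a chain here and B is conditioned on, so the path is blocked at B.
Since every path is blocked, d-separation holds.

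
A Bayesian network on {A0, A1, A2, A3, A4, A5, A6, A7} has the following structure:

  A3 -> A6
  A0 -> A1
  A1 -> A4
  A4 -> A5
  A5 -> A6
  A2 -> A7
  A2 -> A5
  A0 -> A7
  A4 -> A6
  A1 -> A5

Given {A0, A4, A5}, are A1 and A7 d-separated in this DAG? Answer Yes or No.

No

There are 4 undirected paths between A1 and A7; checking each against the conditioning set {A0, A4, A5}:
  1. A1 ← A0 → A7 — A0:fork[blocks] ⇒ blocked
  2. A1 → A5 ← A2 → A7 — A5:collider[open]; A2:fork[open] ⇒ active
  3. A1 → A4 → A6 ← A5 ← A2 → A7 — A4:chain[blocks]; A6:collider[blocks]; A5:chain[blocks]; A2:fork[open] ⇒ blocked
  4. A1 → A4 → A5 ← A2 → A7 — A4:chain[blocks]; A5:collider[open]; A2:fork[open] ⇒ blocked
Since the path A1 → A5 ← A2 → A7 is active, A1 and A7 are not d-separated given {A0, A4, A5}.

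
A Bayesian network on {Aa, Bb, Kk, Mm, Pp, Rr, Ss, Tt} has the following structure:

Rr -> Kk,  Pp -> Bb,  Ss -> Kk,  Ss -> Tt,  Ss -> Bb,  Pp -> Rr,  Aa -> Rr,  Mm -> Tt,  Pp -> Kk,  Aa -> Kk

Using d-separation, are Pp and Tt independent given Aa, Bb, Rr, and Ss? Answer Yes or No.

Yes

Enumerating the 4 paths from Pp to Tt and testing each for blocking by {Aa, Bb, Rr, Ss}:
  1. Pp → Kk ← Ss → Tt — Kk:collider[blocks]; Ss:fork[blocks] ⇒ blocked
  2. Pp → Rr → Kk ← Ss → Tt — Rr:chain[blocks]; Kk:collider[blocks]; Ss:fork[blocks] ⇒ blocked
  3. Pp → Rr ← Aa → Kk ← Ss → Tt — Rr:collider[open]; Aa:fork[blocks]; Kk:collider[blocks]; Ss:fork[blocks] ⇒ blocked
  4. Pp → Bb ← Ss → Tt — Bb:collider[open]; Ss:fork[blocks] ⇒ blocked
All paths are blocked; Pp ⊥ Tt | {Aa, Bb, Rr, Ss} holds.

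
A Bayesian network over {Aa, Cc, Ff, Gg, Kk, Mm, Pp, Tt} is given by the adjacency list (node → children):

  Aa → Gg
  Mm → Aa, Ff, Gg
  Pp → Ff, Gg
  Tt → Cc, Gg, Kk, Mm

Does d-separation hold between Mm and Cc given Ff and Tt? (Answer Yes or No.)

Yes

There are 4 undirected paths between Mm and Cc; checking each against the conditioning set {Ff, Tt}:
Path 1: Mm → Gg ← Tt → Cc
  Gg is a collider here and neither Gg nor any of its descendants is conditioned on, so the collider stays closed — the path is blocked at Gg.
Path 2: Mm → Aa → Gg ← Tt → Cc
  Gg is a collider here and neither Gg nor any of its descendants is conditioned on, so the collider stays closed — the path is blocked at Gg.
Path 3: Mm → Ff ← Pp → Gg ← Tt → Cc
  Gg is a collider here and neither Gg nor any of its descendants is conditioned on, so the collider stays closed — the path is blocked at Gg.
Path 4: Mm ← Tt → Cc
  Tt is a fork here and Tt is conditioned on, so the path is blocked at Tt.
Every path is blocked, so Mm and Cc are d-separated given {Ff, Tt}.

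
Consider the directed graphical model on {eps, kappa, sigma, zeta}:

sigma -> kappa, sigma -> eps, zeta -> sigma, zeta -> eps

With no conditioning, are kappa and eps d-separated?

No — kappa and eps are not d-separated given ∅.

Enumerating the 2 paths from kappa to eps and testing each for blocking by ∅:
Path 1: kappa ← sigma ← zeta → eps
  sigma is a chain and sigma is not conditioned on; zeta is a fork and zeta is not conditioned on — no node blocks this path, so it is active.
Path 2: kappa ← sigma → eps
  sigma is a fork and sigma is not conditioned on — no node blocks this path, so it is active.
Because an active path exists, kappa and eps are not d-separated.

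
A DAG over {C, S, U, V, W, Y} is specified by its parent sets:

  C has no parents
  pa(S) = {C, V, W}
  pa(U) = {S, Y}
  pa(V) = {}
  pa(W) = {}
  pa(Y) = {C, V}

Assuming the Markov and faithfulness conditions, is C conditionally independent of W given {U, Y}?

No

We examine all 3 paths between C and W:
Path 1: C → Y ← V → S ← W
  Y is a collider and Y is conditioned on, which opens it; V is a fork and V is not conditioned on; S is a collider and its descendant U is conditioned on, which opens it — no node blocks this path, so it is active.
Path 2: C → Y → U ← S ← W
  Y is a chain here and Y is conditioned on, so the path is blocked at Y.
Path 3: C → S ← W
  S is a collider and its descendant U is conditioned on, which opens it — no node blocks this path, so it is active.
Because an active path exists, C and W are not d-separated.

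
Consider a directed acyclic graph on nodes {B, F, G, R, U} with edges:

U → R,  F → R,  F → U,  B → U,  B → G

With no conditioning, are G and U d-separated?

There is one path between G and U:
Path 1: G ← B → U
  B is a fork and B is not conditioned on — no node blocks this path, so it is active.
Because an active path exists, G and U are not d-separated.

No — G and U are not d-separated given ∅.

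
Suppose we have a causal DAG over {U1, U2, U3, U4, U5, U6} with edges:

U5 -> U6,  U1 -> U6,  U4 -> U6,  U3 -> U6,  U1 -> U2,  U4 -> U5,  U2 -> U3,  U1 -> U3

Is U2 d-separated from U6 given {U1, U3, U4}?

Yes — U2 and U6 are d-separated given {U1, U3, U4}.

Enumerating the 4 paths from U2 to U6 and testing each for blocking by {U1, U3, U4}:
Path 1: U2 ← U1 → U3 → U6
  U1 is a fork here and U1 is conditioned on, so the path is blocked at U1.
Path 2: U2 ← U1 → U6
  U1 is a fork here and U1 is conditioned on, so the path is blocked at U1.
Path 3: U2 → U3 ← U1 → U6
  U1 is a fork here and U1 is conditioned on, so the path is blocked at U1.
Path 4: U2 → U3 → U6
  U3 is a chain here and U3 is conditioned on, so the path is blocked at U3.
Since every path is blocked, d-separation holds.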